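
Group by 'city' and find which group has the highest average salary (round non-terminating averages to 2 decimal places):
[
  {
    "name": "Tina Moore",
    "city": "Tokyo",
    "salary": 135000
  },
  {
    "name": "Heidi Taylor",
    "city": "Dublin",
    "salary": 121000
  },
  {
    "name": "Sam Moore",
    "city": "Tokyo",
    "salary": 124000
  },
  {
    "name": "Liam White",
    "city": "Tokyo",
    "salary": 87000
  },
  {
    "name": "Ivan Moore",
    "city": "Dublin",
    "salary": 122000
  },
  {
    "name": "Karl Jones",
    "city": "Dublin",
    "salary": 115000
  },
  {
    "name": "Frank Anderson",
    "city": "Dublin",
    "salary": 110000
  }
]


Group by: city

Groups:
  Dublin: 4 people, avg salary = 468000/4 = $117000
  Tokyo: 3 people, avg salary = 346000/3 ≈ $115333.33

Highest average salary: Dublin ($117000)

Dublin ($117000)


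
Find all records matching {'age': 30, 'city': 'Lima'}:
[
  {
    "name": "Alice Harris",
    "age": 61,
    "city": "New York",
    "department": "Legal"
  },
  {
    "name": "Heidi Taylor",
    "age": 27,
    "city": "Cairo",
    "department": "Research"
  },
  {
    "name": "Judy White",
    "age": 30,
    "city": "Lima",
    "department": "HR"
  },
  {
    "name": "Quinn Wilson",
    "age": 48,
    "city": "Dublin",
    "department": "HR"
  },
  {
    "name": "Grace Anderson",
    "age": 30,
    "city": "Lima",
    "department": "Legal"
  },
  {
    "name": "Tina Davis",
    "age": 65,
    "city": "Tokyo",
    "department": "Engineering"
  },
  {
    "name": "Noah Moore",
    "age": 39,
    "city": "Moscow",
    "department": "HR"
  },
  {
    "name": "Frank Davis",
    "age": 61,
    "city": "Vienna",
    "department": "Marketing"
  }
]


Search criteria: {'age': 30, 'city': 'Lima'}

Checking 8 records:
  Alice Harris: {age: 61, city: New York}
  Heidi Taylor: {age: 27, city: Cairo}
  Judy White: {age: 30, city: Lima} <-- MATCH
  Quinn Wilson: {age: 48, city: Dublin}
  Grace Anderson: {age: 30, city: Lima} <-- MATCH
  Tina Davis: {age: 65, city: Tokyo}
  Noah Moore: {age: 39, city: Moscow}
  Frank Davis: {age: 61, city: Vienna}

Matches: ["Judy White", "Grace Anderson"]

["Judy White", "Grace Anderson"]


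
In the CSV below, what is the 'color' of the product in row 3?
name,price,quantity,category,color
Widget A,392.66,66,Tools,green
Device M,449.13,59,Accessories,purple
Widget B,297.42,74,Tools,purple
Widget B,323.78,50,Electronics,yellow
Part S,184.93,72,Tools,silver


Query: Row 3 ('Widget B'), column 'color'
Value: purple

purple


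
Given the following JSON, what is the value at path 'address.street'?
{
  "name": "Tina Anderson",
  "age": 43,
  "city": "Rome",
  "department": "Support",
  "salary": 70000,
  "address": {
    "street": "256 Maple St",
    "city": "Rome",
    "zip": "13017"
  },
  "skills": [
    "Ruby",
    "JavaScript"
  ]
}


Query: address.street
Path: address -> street
Value: 256 Maple St

256 Maple St


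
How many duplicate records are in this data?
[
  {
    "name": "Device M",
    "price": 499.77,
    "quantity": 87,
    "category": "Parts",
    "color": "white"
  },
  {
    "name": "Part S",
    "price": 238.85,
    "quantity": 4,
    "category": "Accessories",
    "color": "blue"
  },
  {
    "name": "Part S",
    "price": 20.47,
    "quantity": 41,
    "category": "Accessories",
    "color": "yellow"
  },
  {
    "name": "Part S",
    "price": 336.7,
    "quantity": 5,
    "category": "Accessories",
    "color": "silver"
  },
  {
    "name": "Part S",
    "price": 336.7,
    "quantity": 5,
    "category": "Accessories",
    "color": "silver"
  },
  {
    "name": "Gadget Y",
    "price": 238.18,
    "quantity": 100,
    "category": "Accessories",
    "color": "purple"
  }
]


Checking 6 records for duplicates:

  Row 1: Device M ($499.77, qty 87)
  Row 2: Part S ($238.85, qty 4)
  Row 3: Part S ($20.47, qty 41)
  Row 4: Part S ($336.7, qty 5)
  Row 5: Part S ($336.7, qty 5) <-- DUPLICATE
  Row 6: Gadget Y ($238.18, qty 100)

Duplicates found: 1
Unique records: 5

1 duplicates, 5 unique


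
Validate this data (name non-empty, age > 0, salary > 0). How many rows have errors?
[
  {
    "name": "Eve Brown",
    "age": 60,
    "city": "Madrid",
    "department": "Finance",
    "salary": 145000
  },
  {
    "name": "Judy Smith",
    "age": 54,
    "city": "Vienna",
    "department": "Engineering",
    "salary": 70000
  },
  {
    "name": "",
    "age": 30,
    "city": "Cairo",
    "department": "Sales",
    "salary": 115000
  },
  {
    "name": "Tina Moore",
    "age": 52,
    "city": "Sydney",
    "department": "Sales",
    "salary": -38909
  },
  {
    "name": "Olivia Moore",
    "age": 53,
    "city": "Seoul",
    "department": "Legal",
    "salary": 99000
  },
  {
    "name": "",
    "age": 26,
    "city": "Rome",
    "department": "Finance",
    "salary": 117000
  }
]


Validating 6 records:
Rules: name non-empty, age > 0, salary > 0

  Row 1 (Eve Brown): OK
  Row 2 (Judy Smith): OK
  Row 3 (???): empty name
  Row 4 (Tina Moore): negative salary: -38909
  Row 5 (Olivia Moore): OK
  Row 6 (???): empty name

Total errors: 3

3 errors


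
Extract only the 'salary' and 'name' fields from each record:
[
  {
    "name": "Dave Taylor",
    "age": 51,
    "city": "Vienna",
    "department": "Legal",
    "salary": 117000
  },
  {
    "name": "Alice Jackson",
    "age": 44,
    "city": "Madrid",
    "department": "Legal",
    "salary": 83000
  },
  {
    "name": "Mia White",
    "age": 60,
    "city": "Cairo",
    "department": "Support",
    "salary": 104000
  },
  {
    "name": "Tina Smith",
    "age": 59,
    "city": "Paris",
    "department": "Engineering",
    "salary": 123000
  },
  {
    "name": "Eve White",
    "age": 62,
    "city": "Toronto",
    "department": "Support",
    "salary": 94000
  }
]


Original: 5 records with fields: name, age, city, department, salary
Keep: ['salary', 'name']
Drop: ['age', 'city', 'department']
Result: 5 records, 2 fields each

[
  {
    "salary": 117000,
    "name": "Dave Taylor"
  },
  {
    "salary": 83000,
    "name": "Alice Jackson"
  },
  {
    "salary": 104000,
    "name": "Mia White"
  },
  {
    "salary": 123000,
    "name": "Tina Smith"
  },
  {
    "salary": 94000,
    "name": "Eve White"
  }
]


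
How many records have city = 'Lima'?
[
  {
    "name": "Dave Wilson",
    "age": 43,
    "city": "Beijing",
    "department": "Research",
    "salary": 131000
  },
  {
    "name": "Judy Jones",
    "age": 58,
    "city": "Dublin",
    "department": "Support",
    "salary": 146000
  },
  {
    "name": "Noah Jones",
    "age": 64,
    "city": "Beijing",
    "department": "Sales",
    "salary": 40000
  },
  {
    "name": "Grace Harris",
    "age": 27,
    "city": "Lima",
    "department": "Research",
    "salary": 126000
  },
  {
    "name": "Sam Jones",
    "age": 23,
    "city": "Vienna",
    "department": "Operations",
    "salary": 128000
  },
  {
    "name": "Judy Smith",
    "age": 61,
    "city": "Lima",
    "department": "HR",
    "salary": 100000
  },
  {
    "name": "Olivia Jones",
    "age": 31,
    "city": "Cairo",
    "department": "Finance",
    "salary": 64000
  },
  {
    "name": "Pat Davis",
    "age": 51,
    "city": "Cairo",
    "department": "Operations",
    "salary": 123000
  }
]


Data: 8 records
Condition: city = 'Lima'

Checking each record:
  Dave Wilson: Beijing
  Judy Jones: Dublin
  Noah Jones: Beijing
  Grace Harris: Lima MATCH
  Sam Jones: Vienna
  Judy Smith: Lima MATCH
  Olivia Jones: Cairo
  Pat Davis: Cairo

Count: 2

2


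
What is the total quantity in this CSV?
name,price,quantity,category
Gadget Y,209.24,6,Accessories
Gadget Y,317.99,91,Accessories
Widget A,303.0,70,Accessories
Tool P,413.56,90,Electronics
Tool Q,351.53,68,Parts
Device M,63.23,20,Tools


Computing total quantity:
Values: [6, 91, 70, 90, 68, 20]
Sum = 345

345


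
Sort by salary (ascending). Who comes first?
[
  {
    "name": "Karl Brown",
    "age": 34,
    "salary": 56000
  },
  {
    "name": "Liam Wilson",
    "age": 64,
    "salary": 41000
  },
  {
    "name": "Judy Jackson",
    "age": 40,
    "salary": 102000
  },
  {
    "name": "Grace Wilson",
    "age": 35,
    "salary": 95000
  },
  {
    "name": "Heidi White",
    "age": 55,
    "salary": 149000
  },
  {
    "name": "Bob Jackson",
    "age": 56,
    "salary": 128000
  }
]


Sort by: salary (ascending)

Sorted order:
  1. Liam Wilson (salary = 41000)
  2. Karl Brown (salary = 56000)
  3. Grace Wilson (salary = 95000)
  4. Judy Jackson (salary = 102000)
  5. Bob Jackson (salary = 128000)
  6. Heidi White (salary = 149000)

First: Liam Wilson

Liam Wilson


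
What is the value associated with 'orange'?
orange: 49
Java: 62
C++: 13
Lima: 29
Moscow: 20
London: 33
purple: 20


Looking up key 'orange'
Value: 49

49


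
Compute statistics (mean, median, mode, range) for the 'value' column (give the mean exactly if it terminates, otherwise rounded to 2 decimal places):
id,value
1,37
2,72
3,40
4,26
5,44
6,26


Data: [37, 72, 40, 26, 44, 26]
Count: 6
Sum: 245
Mean: 245/6 ≈ 40.83 (rounded to 2 decimal places)
Sorted: [26, 26, 37, 40, 44, 72]
Median: 38.5
Mode: 26 (2 times)
Range: 72 - 26 = 46
Min: 26, Max: 72

mean≈40.83, median=38.5, mode=26, range=46


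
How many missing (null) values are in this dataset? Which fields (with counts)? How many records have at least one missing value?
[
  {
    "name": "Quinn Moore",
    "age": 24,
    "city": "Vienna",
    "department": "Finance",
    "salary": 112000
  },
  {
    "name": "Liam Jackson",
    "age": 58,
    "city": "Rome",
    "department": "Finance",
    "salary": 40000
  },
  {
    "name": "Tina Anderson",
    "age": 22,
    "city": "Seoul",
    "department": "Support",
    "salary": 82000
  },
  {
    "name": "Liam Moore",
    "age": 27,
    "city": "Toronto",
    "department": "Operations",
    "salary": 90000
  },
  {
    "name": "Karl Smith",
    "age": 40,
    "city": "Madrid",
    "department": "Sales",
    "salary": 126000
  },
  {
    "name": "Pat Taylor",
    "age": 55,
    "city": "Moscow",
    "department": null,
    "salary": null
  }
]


Checking for missing (null) values in 6 records:

  Quinn Moore: complete
  Liam Jackson: complete
  Tina Anderson: complete
  Liam Moore: complete
  Karl Smith: complete
  Pat Taylor: department, salary

Per field:
  name: 0 missing
  age: 0 missing
  city: 0 missing
  department: 1 missing
  salary: 1 missing

Total missing values: 2
Records with any missing: 1

2 missing values (department: 1, salary: 1); 1 incomplete records


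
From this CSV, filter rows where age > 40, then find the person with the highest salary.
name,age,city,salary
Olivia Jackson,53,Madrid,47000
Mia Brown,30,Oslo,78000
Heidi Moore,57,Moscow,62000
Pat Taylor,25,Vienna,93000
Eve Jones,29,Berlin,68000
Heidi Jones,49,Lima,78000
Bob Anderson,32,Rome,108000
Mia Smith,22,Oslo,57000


Filter: age > 40
Sort by: salary (descending)

Filtered records (3):
  Heidi Jones, age 49, salary $78000
  Heidi Moore, age 57, salary $62000
  Olivia Jackson, age 53, salary $47000

Highest salary: Heidi Jones ($78000)

Heidi Jones


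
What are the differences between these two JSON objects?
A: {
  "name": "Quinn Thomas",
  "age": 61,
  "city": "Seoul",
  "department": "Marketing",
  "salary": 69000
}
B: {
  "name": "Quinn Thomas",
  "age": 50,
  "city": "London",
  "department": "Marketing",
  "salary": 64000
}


Comparing each field (in key order):
  name: same
  age: DIFFERENT
  city: DIFFERENT
  department: same
  salary: DIFFERENT
Differences:
  age: 61 -> 50
  city: Seoul -> London
  salary: 69000 -> 64000

3 field(s) changed

3 changes: age, city, salary


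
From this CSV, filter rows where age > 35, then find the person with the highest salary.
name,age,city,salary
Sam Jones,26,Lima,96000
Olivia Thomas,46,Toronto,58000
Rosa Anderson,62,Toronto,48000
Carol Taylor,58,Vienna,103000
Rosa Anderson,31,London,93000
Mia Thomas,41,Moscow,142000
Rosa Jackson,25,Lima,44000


Filter: age > 35
Sort by: salary (descending)

Filtered records (4):
  Mia Thomas, age 41, salary $142000
  Carol Taylor, age 58, salary $103000
  Olivia Thomas, age 46, salary $58000
  Rosa Anderson, age 62, salary $48000

Highest salary: Mia Thomas ($142000)

Mia Thomas


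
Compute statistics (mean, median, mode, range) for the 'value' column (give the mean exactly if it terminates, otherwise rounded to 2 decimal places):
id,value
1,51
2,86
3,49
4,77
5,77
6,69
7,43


Data: [51, 86, 49, 77, 77, 69, 43]
Count: 7
Sum: 452
Mean: 452/7 ≈ 64.57 (rounded to 2 decimal places)
Sorted: [43, 49, 51, 69, 77, 77, 86]
Median: 69.0
Mode: 77 (2 times)
Range: 86 - 43 = 43
Min: 43, Max: 86

mean≈64.57, median=69.0, mode=77, range=43


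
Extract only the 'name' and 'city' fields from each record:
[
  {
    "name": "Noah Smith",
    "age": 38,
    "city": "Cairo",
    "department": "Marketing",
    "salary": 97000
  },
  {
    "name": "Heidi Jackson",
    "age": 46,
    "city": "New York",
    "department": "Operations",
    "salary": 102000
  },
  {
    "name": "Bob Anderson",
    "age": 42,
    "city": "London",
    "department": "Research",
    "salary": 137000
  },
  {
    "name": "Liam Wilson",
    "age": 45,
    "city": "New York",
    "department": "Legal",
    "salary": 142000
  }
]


Original: 4 records with fields: name, age, city, department, salary
Keep: ['name', 'city']
Drop: ['age', 'department', 'salary']
Result: 4 records, 2 fields each

[
  {
    "name": "Noah Smith",
    "city": "Cairo"
  },
  {
    "name": "Heidi Jackson",
    "city": "New York"
  },
  {
    "name": "Bob Anderson",
    "city": "London"
  },
  {
    "name": "Liam Wilson",
    "city": "New York"
  }
]


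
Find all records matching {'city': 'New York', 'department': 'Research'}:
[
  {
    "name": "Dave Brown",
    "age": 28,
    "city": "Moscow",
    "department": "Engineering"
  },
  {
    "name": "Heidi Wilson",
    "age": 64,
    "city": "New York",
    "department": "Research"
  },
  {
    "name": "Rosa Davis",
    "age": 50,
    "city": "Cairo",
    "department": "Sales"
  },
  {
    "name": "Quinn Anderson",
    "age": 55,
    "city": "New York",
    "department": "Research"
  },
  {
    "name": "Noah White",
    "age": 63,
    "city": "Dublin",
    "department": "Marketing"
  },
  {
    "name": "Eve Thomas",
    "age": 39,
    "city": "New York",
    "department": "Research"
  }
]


Search criteria: {'city': 'New York', 'department': 'Research'}

Checking 6 records:
  Dave Brown: {city: Moscow, department: Engineering}
  Heidi Wilson: {city: New York, department: Research} <-- MATCH
  Rosa Davis: {city: Cairo, department: Sales}
  Quinn Anderson: {city: New York, department: Research} <-- MATCH
  Noah White: {city: Dublin, department: Marketing}
  Eve Thomas: {city: New York, department: Research} <-- MATCH

Matches: ["Heidi Wilson", "Quinn Anderson", "Eve Thomas"]

["Heidi Wilson", "Quinn Anderson", "Eve Thomas"]


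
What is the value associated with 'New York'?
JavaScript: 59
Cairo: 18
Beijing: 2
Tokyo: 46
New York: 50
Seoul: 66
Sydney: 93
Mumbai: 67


Looking up key 'New York'
Value: 50

50


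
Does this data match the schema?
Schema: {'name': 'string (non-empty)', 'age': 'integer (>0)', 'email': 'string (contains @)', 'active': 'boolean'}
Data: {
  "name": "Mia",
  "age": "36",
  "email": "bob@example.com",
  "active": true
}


Validating each field against schema:
  name: OK (non-empty string)
  age: FAIL ("36" is not an integer)
  email: OK (string with @)
  active: OK (boolean)

Result: INVALID (1 error: age)

INVALID (1 error: age)


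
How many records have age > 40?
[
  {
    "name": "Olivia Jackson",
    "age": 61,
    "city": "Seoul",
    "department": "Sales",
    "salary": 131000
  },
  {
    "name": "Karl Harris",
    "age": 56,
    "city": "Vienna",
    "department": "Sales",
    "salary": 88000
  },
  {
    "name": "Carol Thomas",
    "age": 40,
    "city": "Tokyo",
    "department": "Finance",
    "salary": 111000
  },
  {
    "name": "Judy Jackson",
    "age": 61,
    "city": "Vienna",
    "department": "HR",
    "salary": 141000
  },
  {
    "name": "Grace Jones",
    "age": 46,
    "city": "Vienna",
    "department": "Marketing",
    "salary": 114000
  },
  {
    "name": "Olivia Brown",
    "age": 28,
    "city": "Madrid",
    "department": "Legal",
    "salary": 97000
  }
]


Data: 6 records
Condition: age > 40

Checking each record:
  Olivia Jackson: 61 MATCH
  Karl Harris: 56 MATCH
  Carol Thomas: 40
  Judy Jackson: 61 MATCH
  Grace Jones: 46 MATCH
  Olivia Brown: 28

Count: 4

4


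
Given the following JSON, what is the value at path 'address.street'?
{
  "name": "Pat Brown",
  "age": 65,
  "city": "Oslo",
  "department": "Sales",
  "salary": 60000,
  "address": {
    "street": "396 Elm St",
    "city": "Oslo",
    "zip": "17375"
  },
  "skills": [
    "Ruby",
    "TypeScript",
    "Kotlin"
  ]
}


Query: address.street
Path: address -> street
Value: 396 Elm St

396 Elm St


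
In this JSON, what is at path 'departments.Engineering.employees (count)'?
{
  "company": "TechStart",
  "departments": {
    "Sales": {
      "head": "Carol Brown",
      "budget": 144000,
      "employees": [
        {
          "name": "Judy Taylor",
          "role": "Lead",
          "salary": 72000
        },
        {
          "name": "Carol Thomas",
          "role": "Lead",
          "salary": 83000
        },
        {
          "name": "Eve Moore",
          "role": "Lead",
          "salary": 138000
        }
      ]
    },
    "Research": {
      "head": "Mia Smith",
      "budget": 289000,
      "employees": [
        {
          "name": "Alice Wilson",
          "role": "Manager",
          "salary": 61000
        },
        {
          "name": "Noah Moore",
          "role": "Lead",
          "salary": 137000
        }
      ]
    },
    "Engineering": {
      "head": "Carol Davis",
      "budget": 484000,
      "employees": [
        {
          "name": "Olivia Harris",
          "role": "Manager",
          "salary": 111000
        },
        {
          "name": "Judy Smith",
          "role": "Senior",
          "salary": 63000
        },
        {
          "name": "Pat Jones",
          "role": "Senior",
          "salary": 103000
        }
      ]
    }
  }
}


Path: departments.Engineering.employees (count)

Navigate:
  -> departments
  -> Engineering
  -> employees (array, length 3)

3


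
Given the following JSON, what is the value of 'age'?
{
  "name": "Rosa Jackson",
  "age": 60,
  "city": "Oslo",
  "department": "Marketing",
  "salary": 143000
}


Looking up field 'age'
Value: 60

60


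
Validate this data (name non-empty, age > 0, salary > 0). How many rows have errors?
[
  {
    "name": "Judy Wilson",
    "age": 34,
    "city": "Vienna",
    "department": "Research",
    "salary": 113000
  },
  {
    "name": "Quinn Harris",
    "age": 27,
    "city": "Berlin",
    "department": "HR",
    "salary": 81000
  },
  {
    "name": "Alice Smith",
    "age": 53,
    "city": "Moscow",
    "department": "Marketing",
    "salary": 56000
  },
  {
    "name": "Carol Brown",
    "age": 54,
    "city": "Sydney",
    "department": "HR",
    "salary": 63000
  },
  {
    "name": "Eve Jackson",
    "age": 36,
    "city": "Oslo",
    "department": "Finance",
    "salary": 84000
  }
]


Validating 5 records:
Rules: name non-empty, age > 0, salary > 0

  Row 1 (Judy Wilson): OK
  Row 2 (Quinn Harris): OK
  Row 3 (Alice Smith): OK
  Row 4 (Carol Brown): OK
  Row 5 (Eve Jackson): OK

Total errors: 0

0 errors


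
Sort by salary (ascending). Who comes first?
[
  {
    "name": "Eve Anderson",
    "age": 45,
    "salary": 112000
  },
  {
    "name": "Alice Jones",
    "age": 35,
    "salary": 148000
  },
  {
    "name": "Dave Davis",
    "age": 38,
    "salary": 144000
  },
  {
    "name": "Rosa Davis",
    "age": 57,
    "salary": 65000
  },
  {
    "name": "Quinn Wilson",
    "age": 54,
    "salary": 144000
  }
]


Sort by: salary (ascending)

Sorted order:
  1. Rosa Davis (salary = 65000)
  2. Eve Anderson (salary = 112000)
  3. Dave Davis (salary = 144000)
  4. Quinn Wilson (salary = 144000)
  5. Alice Jones (salary = 148000)

First: Rosa Davis

Rosa Davis


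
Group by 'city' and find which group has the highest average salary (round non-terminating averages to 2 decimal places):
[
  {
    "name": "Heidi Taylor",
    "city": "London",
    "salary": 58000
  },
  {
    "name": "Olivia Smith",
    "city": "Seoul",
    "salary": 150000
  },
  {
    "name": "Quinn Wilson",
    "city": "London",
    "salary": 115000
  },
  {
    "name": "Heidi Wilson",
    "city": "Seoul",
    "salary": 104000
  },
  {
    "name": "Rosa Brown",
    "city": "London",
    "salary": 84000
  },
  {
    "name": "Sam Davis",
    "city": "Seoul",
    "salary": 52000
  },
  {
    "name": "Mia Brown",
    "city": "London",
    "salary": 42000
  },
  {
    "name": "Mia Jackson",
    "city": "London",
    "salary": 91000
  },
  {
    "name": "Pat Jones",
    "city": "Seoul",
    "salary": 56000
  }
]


Group by: city

Groups:
  London: 5 people, avg salary = 390000/5 = $78000
  Seoul: 4 people, avg salary = 362000/4 = $90500

Highest average salary: Seoul ($90500)

Seoul ($90500)


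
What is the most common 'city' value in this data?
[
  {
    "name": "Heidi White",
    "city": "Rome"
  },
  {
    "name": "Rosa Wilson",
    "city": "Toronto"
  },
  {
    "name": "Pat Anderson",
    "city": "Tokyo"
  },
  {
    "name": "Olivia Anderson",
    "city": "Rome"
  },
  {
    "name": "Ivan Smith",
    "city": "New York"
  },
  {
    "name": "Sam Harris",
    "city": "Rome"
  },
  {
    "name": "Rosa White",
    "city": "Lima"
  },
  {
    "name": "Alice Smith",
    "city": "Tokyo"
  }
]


Counting 'city' values across 8 records:

  Rome: 3 ###
  Tokyo: 2 ##
  Toronto: 1 #
  New York: 1 #
  Lima: 1 #

Most common: Rome (3 times)

Rome (3 times)


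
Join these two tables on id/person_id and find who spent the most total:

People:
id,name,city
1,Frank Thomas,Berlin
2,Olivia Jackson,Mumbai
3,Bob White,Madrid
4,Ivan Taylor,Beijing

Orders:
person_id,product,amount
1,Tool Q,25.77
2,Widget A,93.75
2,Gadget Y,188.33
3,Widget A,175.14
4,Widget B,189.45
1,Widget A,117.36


Join on: people.id = orders.person_id

Joined rows:
  Frank Thomas (Berlin) bought Tool Q for $25.77
  Olivia Jackson (Mumbai) bought Widget A for $93.75
  Olivia Jackson (Mumbai) bought Gadget Y for $188.33
  Bob White (Madrid) bought Widget A for $175.14
  Ivan Taylor (Beijing) bought Widget B for $189.45
  Frank Thomas (Berlin) bought Widget A for $117.36

Total per person:
  Olivia Jackson: $282.08
  Ivan Taylor: $189.45
  Bob White: $175.14
  Frank Thomas: $143.13

Top spender: Olivia Jackson ($282.08)

Olivia Jackson ($282.08)


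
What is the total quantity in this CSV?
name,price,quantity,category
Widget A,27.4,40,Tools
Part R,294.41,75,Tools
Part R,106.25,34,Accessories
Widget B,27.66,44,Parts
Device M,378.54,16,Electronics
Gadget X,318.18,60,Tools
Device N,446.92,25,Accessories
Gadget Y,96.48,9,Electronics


Computing total quantity:
Values: [40, 75, 34, 44, 16, 60, 25, 9]
Sum = 303

303


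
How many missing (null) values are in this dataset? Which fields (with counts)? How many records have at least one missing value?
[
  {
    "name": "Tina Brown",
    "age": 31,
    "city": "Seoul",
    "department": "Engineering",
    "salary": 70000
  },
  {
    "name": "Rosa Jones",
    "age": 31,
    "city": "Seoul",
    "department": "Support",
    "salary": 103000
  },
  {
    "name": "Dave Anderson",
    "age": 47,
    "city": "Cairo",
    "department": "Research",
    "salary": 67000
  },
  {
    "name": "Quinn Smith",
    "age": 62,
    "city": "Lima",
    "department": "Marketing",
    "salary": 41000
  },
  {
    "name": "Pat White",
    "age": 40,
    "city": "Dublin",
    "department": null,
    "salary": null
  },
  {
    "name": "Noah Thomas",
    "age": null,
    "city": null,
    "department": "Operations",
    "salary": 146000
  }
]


Checking for missing (null) values in 6 records:

  Tina Brown: complete
  Rosa Jones: complete
  Dave Anderson: complete
  Quinn Smith: complete
  Pat White: department, salary
  Noah Thomas: age, city

Per field:
  name: 0 missing
  age: 1 missing
  city: 1 missing
  department: 1 missing
  salary: 1 missing

Total missing values: 4
Records with any missing: 2

4 missing values (age: 1, city: 1, department: 1, salary: 1); 2 incomplete records


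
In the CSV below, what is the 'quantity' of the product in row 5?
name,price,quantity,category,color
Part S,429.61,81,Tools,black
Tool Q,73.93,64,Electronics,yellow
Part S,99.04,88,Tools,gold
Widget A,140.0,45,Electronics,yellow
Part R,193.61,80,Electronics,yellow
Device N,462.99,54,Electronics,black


Query: Row 5 ('Part R'), column 'quantity'
Value: 80

80


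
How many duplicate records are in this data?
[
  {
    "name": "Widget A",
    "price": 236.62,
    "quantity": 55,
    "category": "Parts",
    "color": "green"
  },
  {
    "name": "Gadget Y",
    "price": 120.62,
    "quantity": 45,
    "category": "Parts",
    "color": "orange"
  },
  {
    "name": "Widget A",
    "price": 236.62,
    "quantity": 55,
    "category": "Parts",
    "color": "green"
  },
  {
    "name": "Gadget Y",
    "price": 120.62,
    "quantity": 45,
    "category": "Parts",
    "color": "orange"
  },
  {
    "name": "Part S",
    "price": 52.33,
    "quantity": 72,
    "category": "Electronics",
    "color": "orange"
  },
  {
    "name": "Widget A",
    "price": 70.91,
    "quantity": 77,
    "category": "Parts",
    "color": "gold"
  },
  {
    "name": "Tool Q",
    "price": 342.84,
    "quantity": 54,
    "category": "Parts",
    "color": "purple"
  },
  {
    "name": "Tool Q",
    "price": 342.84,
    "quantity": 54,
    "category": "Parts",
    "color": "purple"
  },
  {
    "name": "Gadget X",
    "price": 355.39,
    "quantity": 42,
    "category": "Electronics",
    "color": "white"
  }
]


Checking 9 records for duplicates:

  Row 1: Widget A ($236.62, qty 55)
  Row 2: Gadget Y ($120.62, qty 45)
  Row 3: Widget A ($236.62, qty 55) <-- DUPLICATE
  Row 4: Gadget Y ($120.62, qty 45) <-- DUPLICATE
  Row 5: Part S ($52.33, qty 72)
  Row 6: Widget A ($70.91, qty 77)
  Row 7: Tool Q ($342.84, qty 54)
  Row 8: Tool Q ($342.84, qty 54) <-- DUPLICATE
  Row 9: Gadget X ($355.39, qty 42)

Duplicates found: 3
Unique records: 6

3 duplicates, 6 unique


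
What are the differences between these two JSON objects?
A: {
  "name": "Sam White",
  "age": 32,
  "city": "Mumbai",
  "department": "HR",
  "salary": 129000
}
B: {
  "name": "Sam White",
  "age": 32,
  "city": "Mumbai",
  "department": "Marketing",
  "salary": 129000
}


Comparing each field (in key order):
  name: same
  age: same
  city: same
  department: DIFFERENT
  salary: same
Differences:
  department: HR -> Marketing

1 field(s) changed

1 change: department


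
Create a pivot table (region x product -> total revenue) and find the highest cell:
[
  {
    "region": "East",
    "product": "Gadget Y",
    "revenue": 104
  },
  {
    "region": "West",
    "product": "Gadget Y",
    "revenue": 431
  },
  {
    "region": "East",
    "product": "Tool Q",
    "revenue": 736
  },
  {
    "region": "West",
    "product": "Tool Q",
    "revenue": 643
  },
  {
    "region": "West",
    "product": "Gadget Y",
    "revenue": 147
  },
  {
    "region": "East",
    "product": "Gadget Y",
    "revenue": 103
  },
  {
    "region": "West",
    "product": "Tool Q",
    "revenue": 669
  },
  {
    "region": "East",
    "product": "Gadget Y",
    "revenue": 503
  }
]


Pivot: region (rows) x product (columns) -> total revenue

     Gadget Y      Tool Q      
East           710           736  
West           578          1312  

Highest: West / Tool Q = $1312

West / Tool Q = $1312


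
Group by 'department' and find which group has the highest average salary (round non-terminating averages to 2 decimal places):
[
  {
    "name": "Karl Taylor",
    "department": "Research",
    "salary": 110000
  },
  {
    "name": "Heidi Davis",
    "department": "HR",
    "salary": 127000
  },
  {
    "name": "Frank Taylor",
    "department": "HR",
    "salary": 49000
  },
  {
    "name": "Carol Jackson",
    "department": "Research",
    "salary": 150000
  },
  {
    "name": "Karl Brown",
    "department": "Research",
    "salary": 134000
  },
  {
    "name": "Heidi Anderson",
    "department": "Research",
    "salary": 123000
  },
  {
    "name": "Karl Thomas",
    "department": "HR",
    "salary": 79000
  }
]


Group by: department

Groups:
  HR: 3 people, avg salary = 255000/3 = $85000
  Research: 4 people, avg salary = 517000/4 = $129250

Highest average salary: Research ($129250)

Research ($129250)


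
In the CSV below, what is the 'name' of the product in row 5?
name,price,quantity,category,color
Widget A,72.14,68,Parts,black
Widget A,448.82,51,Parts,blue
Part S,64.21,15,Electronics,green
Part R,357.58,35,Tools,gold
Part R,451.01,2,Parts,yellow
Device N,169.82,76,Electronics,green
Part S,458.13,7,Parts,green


Query: Row 5 ('Part R'), column 'name'
Value: Part R

Part R


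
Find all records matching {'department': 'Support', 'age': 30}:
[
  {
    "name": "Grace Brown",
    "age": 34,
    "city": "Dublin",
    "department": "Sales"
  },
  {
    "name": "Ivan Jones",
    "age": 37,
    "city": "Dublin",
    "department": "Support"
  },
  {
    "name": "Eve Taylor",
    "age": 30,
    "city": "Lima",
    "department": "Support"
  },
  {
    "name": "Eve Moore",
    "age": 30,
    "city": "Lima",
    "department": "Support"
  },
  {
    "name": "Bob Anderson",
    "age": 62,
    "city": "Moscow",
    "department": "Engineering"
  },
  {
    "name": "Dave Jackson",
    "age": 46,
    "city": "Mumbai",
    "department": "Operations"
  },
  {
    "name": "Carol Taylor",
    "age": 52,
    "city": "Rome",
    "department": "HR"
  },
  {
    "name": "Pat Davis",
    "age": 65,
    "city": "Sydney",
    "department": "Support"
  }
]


Search criteria: {'department': 'Support', 'age': 30}

Checking 8 records:
  Grace Brown: {department: Sales, age: 34}
  Ivan Jones: {department: Support, age: 37}
  Eve Taylor: {department: Support, age: 30} <-- MATCH
  Eve Moore: {department: Support, age: 30} <-- MATCH
  Bob Anderson: {department: Engineering, age: 62}
  Dave Jackson: {department: Operations, age: 46}
  Carol Taylor: {department: HR, age: 52}
  Pat Davis: {department: Support, age: 65}

Matches: ["Eve Taylor", "Eve Moore"]

["Eve Taylor", "Eve Moore"]


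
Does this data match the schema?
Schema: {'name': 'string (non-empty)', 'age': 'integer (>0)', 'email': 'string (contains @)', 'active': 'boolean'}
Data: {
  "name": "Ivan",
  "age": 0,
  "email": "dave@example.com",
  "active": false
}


Validating each field against schema:
  name: OK (non-empty string)
  age: FAIL (0 is not > 0)
  email: OK (string with @)
  active: OK (boolean)

Result: INVALID (1 error: age)

INVALID (1 error: age)


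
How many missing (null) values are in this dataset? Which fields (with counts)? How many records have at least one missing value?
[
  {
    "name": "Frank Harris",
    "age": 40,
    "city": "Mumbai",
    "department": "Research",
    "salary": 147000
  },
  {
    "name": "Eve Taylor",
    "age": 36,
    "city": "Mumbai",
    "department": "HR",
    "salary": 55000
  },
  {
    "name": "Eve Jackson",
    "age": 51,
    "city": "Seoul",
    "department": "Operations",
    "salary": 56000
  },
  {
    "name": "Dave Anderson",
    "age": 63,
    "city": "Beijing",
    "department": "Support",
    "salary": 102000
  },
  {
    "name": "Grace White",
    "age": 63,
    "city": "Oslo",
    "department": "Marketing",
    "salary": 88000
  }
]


Checking for missing (null) values in 5 records:

  Frank Harris: complete
  Eve Taylor: complete
  Eve Jackson: complete
  Dave Anderson: complete
  Grace White: complete

Per field:
  name: 0 missing
  age: 0 missing
  city: 0 missing
  department: 0 missing
  salary: 0 missing

Total missing values: 0
Records with any missing: 0

0 missing values (none); 0 incomplete records


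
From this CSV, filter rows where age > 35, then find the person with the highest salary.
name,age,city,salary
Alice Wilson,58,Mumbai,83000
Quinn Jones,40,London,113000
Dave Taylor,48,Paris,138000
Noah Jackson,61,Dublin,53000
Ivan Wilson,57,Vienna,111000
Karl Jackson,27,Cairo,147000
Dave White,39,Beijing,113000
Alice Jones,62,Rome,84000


Filter: age > 35
Sort by: salary (descending)

Filtered records (7):
  Dave Taylor, age 48, salary $138000
  Quinn Jones, age 40, salary $113000
  Dave White, age 39, salary $113000
  Ivan Wilson, age 57, salary $111000
  Alice Jones, age 62, salary $84000
  Alice Wilson, age 58, salary $83000
  Noah Jackson, age 61, salary $53000

Highest salary: Dave Taylor ($138000)

Dave Taylor


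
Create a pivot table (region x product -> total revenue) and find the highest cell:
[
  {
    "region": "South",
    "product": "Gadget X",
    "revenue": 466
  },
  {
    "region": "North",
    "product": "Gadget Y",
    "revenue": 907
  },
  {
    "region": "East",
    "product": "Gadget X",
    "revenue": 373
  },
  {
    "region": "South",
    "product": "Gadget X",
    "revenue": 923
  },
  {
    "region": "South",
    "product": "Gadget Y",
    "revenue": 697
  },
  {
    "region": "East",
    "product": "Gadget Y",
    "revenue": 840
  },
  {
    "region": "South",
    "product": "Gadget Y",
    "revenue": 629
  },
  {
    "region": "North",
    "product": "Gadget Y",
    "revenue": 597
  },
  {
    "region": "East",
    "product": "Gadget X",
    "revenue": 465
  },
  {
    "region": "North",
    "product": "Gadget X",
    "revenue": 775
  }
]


Pivot: region (rows) x product (columns) -> total revenue

     Gadget X      Gadget Y    
East           838           840  
North          775          1504  
South         1389          1326  

Highest: North / Gadget Y = $1504

North / Gadget Y = $1504


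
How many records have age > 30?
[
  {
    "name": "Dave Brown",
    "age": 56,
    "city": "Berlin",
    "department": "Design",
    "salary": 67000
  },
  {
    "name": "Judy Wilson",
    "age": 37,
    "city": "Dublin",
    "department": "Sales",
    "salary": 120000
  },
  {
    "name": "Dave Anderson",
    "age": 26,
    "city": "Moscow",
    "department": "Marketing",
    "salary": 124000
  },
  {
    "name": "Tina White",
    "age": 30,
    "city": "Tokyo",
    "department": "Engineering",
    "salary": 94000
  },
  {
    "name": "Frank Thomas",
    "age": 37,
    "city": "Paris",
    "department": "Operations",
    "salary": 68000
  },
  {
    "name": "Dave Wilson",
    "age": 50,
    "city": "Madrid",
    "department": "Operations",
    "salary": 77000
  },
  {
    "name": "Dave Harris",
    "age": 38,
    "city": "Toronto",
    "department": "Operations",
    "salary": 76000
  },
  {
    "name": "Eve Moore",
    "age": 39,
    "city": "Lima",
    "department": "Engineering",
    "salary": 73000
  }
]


Data: 8 records
Condition: age > 30

Checking each record:
  Dave Brown: 56 MATCH
  Judy Wilson: 37 MATCH
  Dave Anderson: 26
  Tina White: 30
  Frank Thomas: 37 MATCH
  Dave Wilson: 50 MATCH
  Dave Harris: 38 MATCH
  Eve Moore: 39 MATCH

Count: 6

6


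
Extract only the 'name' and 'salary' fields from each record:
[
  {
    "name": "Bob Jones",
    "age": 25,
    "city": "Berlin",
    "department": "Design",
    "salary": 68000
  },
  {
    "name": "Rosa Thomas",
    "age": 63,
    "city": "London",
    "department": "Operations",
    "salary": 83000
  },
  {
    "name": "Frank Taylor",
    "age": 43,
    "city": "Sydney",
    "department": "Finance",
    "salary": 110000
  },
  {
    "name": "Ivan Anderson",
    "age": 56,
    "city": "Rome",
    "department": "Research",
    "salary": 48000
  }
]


Original: 4 records with fields: name, age, city, department, salary
Keep: ['name', 'salary']
Drop: ['age', 'city', 'department']
Result: 4 records, 2 fields each

[
  {
    "name": "Bob Jones",
    "salary": 68000
  },
  {
    "name": "Rosa Thomas",
    "salary": 83000
  },
  {
    "name": "Frank Taylor",
    "salary": 110000
  },
  {
    "name": "Ivan Anderson",
    "salary": 48000
  }
]


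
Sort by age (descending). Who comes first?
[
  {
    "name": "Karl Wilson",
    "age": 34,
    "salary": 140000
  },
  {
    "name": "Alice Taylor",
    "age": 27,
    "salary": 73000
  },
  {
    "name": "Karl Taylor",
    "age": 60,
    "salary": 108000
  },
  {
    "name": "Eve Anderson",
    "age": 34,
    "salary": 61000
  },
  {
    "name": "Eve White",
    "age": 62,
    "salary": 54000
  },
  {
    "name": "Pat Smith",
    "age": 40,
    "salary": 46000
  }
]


Sort by: age (descending)

Sorted order:
  1. Eve White (age = 62)
  2. Karl Taylor (age = 60)
  3. Pat Smith (age = 40)
  4. Karl Wilson (age = 34)
  5. Eve Anderson (age = 34)
  6. Alice Taylor (age = 27)

First: Eve White

Eve White


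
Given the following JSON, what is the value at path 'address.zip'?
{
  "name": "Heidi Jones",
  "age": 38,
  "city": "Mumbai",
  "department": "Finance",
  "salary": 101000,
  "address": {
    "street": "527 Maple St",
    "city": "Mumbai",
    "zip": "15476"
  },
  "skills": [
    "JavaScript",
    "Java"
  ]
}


Query: address.zip
Path: address -> zip
Value: 15476

15476


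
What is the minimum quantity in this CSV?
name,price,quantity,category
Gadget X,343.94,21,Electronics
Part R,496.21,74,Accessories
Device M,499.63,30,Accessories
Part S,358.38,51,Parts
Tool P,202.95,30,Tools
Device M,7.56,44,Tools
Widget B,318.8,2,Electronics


Computing minimum quantity:
Values: [21, 74, 30, 51, 30, 44, 2]
Min = 2

2


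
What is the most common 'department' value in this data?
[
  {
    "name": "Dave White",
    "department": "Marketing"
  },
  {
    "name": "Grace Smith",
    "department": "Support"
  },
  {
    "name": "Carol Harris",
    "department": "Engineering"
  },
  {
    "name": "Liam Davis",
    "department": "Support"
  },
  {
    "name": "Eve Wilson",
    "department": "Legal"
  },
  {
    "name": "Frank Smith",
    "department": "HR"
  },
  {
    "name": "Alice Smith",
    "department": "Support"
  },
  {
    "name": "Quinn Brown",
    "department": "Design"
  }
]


Counting 'department' values across 8 records:

  Support: 3 ###
  Marketing: 1 #
  Engineering: 1 #
  Legal: 1 #
  HR: 1 #
  Design: 1 #

Most common: Support (3 times)

Support (3 times)


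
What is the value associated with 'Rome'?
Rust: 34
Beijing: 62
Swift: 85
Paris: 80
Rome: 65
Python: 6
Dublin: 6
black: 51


Looking up key 'Rome'
Value: 65

65


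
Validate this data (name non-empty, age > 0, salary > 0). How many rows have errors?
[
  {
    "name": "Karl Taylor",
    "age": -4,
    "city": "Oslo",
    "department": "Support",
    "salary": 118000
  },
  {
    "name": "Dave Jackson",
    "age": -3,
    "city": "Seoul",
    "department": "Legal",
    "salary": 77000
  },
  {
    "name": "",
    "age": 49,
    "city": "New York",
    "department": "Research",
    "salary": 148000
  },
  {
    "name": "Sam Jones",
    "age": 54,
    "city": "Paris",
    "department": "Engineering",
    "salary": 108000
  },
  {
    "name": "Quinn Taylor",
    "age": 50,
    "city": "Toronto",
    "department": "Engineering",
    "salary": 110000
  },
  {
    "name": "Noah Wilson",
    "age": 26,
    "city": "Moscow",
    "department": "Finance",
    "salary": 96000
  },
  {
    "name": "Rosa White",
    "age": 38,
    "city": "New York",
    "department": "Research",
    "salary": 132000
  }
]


Validating 7 records:
Rules: name non-empty, age > 0, salary > 0

  Row 1 (Karl Taylor): negative age: -4
  Row 2 (Dave Jackson): negative age: -3
  Row 3 (???): empty name
  Row 4 (Sam Jones): OK
  Row 5 (Quinn Taylor): OK
  Row 6 (Noah Wilson): OK
  Row 7 (Rosa White): OK

Total errors: 3

3 errors


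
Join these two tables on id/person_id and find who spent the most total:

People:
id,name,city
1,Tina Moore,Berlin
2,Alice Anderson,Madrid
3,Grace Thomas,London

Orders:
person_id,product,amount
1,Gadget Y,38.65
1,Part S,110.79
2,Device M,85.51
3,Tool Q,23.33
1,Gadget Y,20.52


Join on: people.id = orders.person_id

Joined rows:
  Tina Moore (Berlin) bought Gadget Y for $38.65
  Tina Moore (Berlin) bought Part S for $110.79
  Alice Anderson (Madrid) bought Device M for $85.51
  Grace Thomas (London) bought Tool Q for $23.33
  Tina Moore (Berlin) bought Gadget Y for $20.52

Total per person:
  Tina Moore: $169.96
  Alice Anderson: $85.51
  Grace Thomas: $23.33

Top spender: Tina Moore ($169.96)

Tina Moore ($169.96)
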